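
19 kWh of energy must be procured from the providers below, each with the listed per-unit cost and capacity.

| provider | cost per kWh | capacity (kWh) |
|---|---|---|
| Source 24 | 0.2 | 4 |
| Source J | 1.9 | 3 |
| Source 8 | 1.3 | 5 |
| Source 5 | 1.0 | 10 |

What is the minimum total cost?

Fill from the cheapest provider first.
Take 4 from Source 24 at 0.2 → need 15 more.
Source 5 at 1.0: take all 10 kWh → 5 still needed.
Source 8 at 1.3: take all 5 kWh → 0 still needed.
Source J: unused.
Cost = 4×0.2 + 10×1.0 + 5×1.3 = 17.3.

17.3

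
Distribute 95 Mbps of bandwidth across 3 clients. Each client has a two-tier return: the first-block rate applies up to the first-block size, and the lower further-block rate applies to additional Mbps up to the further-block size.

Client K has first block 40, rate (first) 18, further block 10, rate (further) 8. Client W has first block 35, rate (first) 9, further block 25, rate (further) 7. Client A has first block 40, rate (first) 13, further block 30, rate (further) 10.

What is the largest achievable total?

1390

Order all 6 blocks by rate: Client K/first 18 > Client A/first 13 > Client A/second 10 > Client W/first 9 > Client K/second 8 > Client W/second 7.
Client K/first (18): +40 — 55 left.
Client A first at 13: fill all 40 — 15 left.
Client A/second: +15 of 30 at 10; pool empty.
Total = 18×40 + 13×40 + 10×15 = 1390.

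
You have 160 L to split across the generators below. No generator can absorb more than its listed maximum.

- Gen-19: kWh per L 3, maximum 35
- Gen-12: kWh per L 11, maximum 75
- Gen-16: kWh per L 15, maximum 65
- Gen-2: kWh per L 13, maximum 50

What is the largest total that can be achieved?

2120

Order the generators by kWh per L: Gen-16 15 > Gen-2 13 > Gen-12 11 > Gen-19 3.
Gen-16: +65 to 65 (cap) ; 95 left.
Gen-2 takes 50 to reach its cap of 50 ; 45 left.
Gen-12: +45 (room for 75) → 45. Pool exhausted.
Total = 11×45 + 15×65 + 13×50 = 2120.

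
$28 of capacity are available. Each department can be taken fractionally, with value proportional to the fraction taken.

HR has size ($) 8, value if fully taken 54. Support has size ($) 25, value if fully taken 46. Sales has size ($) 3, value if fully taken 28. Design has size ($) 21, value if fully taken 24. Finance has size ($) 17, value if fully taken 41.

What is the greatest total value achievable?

Sort by value density: Sales 28/3≈9.33, HR 54/8≈6.75, Finance 41/17≈2.41, Support 46/25≈1.84, Design 24/21≈1.14.
Sales: take in full, 3 $ for value 28 → 25 left.
HR: take in full, 8 $ for value 54 → 17 left.
Take all of Finance (17 $, value 41) → 0 $ left.
Total value = 123.

123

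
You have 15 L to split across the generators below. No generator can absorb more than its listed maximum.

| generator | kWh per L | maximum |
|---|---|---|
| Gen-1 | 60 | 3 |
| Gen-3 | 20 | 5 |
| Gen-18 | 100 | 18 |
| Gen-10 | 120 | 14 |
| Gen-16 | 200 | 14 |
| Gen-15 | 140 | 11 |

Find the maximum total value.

2940

Highest kWh per L first: Gen-16 200 > Gen-15 140 > Gen-10 120 > Gen-18 100 > Gen-1 60 > Gen-3 20.
Give Gen-16 14 to hit its cap of 14 ; 1 left.
Only 1 left; Gen-15 takes them to reach 1.
Total = 200×14 + 140×1 = 2940.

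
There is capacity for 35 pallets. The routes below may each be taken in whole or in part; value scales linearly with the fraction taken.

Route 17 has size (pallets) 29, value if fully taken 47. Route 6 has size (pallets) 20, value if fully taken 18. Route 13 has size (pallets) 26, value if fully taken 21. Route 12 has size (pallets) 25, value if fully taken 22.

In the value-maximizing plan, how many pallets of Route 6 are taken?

6

Rank by value-to-size ratio: Route 17 47/29≈1.62, Route 6 18/20≈0.9, Route 12 22/25≈0.88, Route 13 21/26≈0.808.
Route 17: take in full, 29 pallets for value 47 → 6 left.
Only 6 pallets remain; take 6/20 of Route 6 for value 18×6/20 = 5.4.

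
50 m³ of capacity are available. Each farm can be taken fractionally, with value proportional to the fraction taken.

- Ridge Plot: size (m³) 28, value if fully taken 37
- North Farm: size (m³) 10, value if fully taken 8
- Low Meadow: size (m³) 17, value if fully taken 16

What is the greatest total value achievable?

Sort by value density: Ridge Plot 37/28≈1.32, Low Meadow 16/17≈0.941, North Farm 8/10≈0.8.
Take all of Ridge Plot (28 m³, value 37) ; 22 m³ left.
Take all of Low Meadow (17 m³, value 16) ; 5 m³ left.
Fill the last 5 m³ with part of North Farm: 5/10 of it earns 4.
Total value = 57.

57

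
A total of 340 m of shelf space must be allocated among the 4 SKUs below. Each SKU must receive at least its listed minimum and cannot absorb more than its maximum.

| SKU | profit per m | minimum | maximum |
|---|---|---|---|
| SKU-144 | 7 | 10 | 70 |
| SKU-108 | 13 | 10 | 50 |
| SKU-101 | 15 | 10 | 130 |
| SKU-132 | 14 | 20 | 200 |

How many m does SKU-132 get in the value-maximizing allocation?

Meeting every minimum uses 10+10+10+20 = 50 m, leaving 290.
Rank by profit per m: SKU-101 15 > SKU-132 14 > SKU-108 13 > SKU-144 7.
SKU-101 takes 120 more to reach its cap of 130 — 170 left.
Only 170 left; SKU-132 takes them to reach 190.

190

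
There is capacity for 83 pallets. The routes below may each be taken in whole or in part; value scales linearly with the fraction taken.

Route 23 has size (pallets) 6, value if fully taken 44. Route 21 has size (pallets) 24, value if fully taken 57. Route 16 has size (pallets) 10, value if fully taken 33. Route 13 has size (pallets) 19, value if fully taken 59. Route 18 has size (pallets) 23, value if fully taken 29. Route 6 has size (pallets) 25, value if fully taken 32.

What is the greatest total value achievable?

223.72

Rank by value-to-size ratio: Route 23 44/6≈7.33, Route 16 33/10≈3.3, Route 13 59/19≈3.11, Route 21 57/24≈2.38, Route 6 32/25≈1.28, Route 18 29/23≈1.26.
Route 23: take in full, 6 pallets for value 44 ; 77 left.
All 10 pallets of Route 16 fit (value 33) ; 67 remain.
All 19 pallets of Route 13 fit (value 59) ; 48 remain.
Route 21: take in full, 24 pallets for value 57 ; 24 left.
Fill the last 24 pallets with part of Route 6: 24/25 of it earns 30.72.
Total value = 223.72.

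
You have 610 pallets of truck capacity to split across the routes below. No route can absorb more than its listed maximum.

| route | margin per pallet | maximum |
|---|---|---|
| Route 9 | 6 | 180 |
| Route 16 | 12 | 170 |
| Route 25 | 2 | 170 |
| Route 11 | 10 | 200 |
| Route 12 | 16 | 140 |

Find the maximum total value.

6880

Order the routes by margin per pallet: Route 12 16 > Route 16 12 > Route 11 10 > Route 9 6 > Route 25 2.
Give Route 12 140 to hit its cap of 140 → 470 left.
Route 16: +170 to 170 (cap) → 300 left.
Give Route 11 200 to hit its cap of 200 → 100 left.
Route 9: +100 (room for 180) → 100. Pool exhausted.
Total = 6×100 + 12×170 + 10×200 + 16×140 = 6880.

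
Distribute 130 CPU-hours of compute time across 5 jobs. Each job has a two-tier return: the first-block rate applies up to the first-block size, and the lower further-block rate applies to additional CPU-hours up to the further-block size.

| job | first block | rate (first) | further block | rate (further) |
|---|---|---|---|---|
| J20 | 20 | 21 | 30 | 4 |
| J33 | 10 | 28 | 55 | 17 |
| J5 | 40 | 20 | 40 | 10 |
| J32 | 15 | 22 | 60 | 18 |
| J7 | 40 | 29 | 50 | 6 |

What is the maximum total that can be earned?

Treat each block as its own option and order by rate: J7/tier1 29 > J33/tier1 28 > J32/tier1 22 > J20/tier1 21 > J5/tier1 20 > J32/tier2 18 > J33/tier2 17 > J5/tier2 10 > J7/tier2 6 > J20/tier2 4.
J7 tier1 at 29: fill all 40 → 90 left.
Fill J33 tier1 block (10 at 28) → 80 left.
J32 tier1 at 22: fill all 15 → 65 left.
Fill J20 tier1 block (20 at 21) → 45 left.
Fill J5 tier1 block (40 at 20) → 5 left.
J32/tier2: +5 of 60 at 18; pool empty.
Total = 29×40 + 28×10 + 22×15 + 21×20 + 20×40 + 18×5 = 3080.

3080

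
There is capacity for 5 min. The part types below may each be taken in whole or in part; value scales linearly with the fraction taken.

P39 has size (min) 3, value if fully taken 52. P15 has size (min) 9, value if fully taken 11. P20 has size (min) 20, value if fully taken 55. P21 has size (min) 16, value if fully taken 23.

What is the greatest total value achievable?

Sort by value density: P39 52/3≈17.3, P20 55/20≈2.75, P21 23/16≈1.44, P15 11/9≈1.22.
P39: take in full, 3 min for value 52 — 2 left.
2 min left: a 2/20 share of P20 gives 55×2/20 = 5.5.
Total value = 57.5.

57.5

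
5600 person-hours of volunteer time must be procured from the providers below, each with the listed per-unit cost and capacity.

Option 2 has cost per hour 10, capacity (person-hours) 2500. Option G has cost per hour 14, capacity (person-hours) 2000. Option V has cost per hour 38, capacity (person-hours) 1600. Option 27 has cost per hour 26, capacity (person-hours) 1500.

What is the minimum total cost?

81600

Cheapest first:
Take 2500 from Option 2 at 10 — need 3100 more.
Take 2000 from Option G at 14 — need 1100 more.
Take 1100 from Option 27 at 26 to finish.
Option V: unused.
Cost = 2500×10 + 2000×14 + 1100×26 = 81600.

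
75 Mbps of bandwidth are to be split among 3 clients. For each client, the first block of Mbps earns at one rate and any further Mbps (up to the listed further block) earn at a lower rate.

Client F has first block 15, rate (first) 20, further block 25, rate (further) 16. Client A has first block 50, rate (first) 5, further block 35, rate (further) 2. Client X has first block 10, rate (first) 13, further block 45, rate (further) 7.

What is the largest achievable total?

Rank every tier by rate: Client F/tier1 20 > Client F/tier2 16 > Client X/tier1 13 > Client X/tier2 7 > Client A/tier1 5 > Client A/tier2 2.
Client F tier1 at 20: fill all 15 — 60 left.
Client F/tier2 (16): +25 — 35 left.
Client X/tier1 (13): +10 — 25 left.
Client X/tier2: +25 of 45 at 7; pool empty.
Total = 20×15 + 16×25 + 13×10 + 7×25 = 1005.

1005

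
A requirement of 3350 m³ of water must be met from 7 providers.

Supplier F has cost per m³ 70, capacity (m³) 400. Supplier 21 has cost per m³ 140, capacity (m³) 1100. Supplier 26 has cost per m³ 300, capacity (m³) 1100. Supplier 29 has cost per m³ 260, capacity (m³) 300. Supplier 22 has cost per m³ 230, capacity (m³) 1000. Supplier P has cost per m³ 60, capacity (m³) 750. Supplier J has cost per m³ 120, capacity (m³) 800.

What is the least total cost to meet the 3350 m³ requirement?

392000

Fill from the cheapest provider first.
Supplier P (60): use full 750 ; 2600 m³ to go.
Supplier F (70): use full 400 ; 2200 m³ to go.
Supplier J (120): use full 800 ; 1400 m³ to go.
Supplier 21 at 140: take all 1100 m³ ; 300 still needed.
Supplier 22 (230): take the remaining 300 ; done.
Supplier 29, Supplier 26: unused.
Cost = 750×60 + 400×70 + 800×120 + 1100×140 + 300×230 = 392000.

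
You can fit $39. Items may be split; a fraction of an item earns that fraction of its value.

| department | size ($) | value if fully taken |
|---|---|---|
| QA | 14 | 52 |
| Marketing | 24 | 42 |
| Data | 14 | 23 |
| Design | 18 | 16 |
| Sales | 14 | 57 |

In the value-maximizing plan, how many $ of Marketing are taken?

11

Sort by value density: Sales 57/14≈4.07, QA 52/14≈3.71, Marketing 42/24≈1.75, Data 23/14≈1.64, Design 16/18≈0.889.
Sales: take in full, 14 $ for value 57 ; 25 left.
QA: take in full, 14 $ for value 52 ; 11 left.
11 $ left: a 11/24 share of Marketing gives 42×11/24 = 19.25.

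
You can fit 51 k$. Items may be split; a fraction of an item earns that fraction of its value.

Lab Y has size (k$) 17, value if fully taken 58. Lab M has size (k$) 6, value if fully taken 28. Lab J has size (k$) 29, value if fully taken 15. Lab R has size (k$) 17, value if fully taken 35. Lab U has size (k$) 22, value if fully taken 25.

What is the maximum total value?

Rank by value-to-size ratio: Lab M 28/6≈4.67, Lab Y 58/17≈3.41, Lab R 35/17≈2.06, Lab U 25/22≈1.14, Lab J 15/29≈0.517.
All 6 k$ of Lab M fit (value 28) — 45 remain.
All 17 k$ of Lab Y fit (value 58) — 28 remain.
All 17 k$ of Lab R fit (value 35) — 11 remain.
11 k$ left: a 11/22 share of Lab U gives 25×11/22 = 12.5.
Total value = 133.5.

133.5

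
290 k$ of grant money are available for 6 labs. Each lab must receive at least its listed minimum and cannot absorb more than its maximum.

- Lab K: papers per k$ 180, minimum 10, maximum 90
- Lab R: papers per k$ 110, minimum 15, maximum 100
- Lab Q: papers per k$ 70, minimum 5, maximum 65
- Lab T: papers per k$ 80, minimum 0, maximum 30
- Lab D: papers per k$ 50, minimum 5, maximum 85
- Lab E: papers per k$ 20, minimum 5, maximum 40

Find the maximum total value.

Meeting every minimum uses 10+15+5+0+5+5 = 40 k$, leaving 250.
Order the labs by papers per k$: Lab K 180 > Lab R 110 > Lab T 80 > Lab Q 70 > Lab D 50 > Lab E 20.
Lab K: +80 to 90 (cap) ; 170 left.
Give Lab R 85 more to hit its cap of 100 ; 85 left.
Lab T takes 30 more to reach its cap of 30 ; 55 left.
Lab Q has room for 60 more but only 55 remain, so it gets 60.
Total = 180×90 + 110×100 + 70×60 + 80×30 + 50×5 + 20×5 = 34150.

34150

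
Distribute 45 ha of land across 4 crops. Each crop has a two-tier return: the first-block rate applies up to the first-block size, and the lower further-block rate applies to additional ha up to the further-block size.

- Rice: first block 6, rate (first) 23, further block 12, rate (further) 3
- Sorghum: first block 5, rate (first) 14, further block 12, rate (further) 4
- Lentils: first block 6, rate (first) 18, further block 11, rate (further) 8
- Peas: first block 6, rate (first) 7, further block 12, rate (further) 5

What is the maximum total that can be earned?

501

Rank every tier by rate: Rice/T1 23 > Lentils/T1 18 > Sorghum/T1 14 > Lentils/T2 8 > Peas/T1 7 > Peas/T2 5 > Sorghum/T2 4 > Rice/T2 3.
Fill Rice T1 block (6 at 23) — 39 left.
Fill Lentils T1 block (6 at 18) — 33 left.
Sorghum/T1 (14): +5 — 28 left.
Fill Lentils T2 block (11 at 8) — 17 left.
Fill Peas T1 block (6 at 7) — 11 left.
Peas/T2: +11 of 12 at 5; pool empty.
Total = 23×6 + 18×6 + 14×5 + 8×11 + 7×6 + 5×11 = 501.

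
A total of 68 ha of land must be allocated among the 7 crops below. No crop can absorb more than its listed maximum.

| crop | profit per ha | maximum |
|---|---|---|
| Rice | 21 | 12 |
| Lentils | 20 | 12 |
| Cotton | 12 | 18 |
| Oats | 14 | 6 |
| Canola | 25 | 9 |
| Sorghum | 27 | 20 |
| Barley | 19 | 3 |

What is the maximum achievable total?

1470

Order the crops by profit per ha: Sorghum 27 > Canola 25 > Rice 21 > Lentils 20 > Barley 19 > Oats 14 > Cotton 12.
Give Sorghum 20 to hit its cap of 20 — 48 left.
Canola takes 9 to reach its cap of 9 — 39 left.
Give Rice 12 to hit its cap of 12 — 27 left.
Lentils takes 12 to reach its cap of 12 — 15 left.
Give Barley 3 to hit its cap of 3 — 12 left.
Give Oats 6 to hit its cap of 6 — 6 left.
Cotton has room for 18 but only 6 remain, so it gets 6.
Total = 21×12 + 20×12 + 12×6 + 14×6 + 25×9 + 27×20 + 19×3 = 1470.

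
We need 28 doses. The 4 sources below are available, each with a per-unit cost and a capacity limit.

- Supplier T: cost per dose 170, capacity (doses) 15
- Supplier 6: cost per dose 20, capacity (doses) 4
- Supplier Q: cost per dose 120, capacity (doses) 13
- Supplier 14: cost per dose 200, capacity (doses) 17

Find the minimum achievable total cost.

3510

Use sources in increasing cost order.
Supplier 6 (20): use full 4 — 24 doses to go.
Supplier Q at 120: take all 13 doses — 11 still needed.
Supplier T at 170: take 11 of its 15 — requirement met.
Supplier 14: unused.
Cost = 4×20 + 13×120 + 11×170 = 3510.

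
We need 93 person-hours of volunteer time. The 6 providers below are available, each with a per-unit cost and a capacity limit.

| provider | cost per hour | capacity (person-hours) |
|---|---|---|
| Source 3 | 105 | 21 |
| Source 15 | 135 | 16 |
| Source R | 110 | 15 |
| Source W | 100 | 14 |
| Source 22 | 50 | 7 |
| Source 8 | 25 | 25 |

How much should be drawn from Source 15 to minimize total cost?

Use providers in increasing cost order.
Source 8 at 25: take all 25 person-hours ; 68 still needed.
Source 22 (50): use full 7 ; 61 person-hours to go.
Source W (100): use full 14 ; 47 person-hours to go.
Source 3 (105): use full 21 ; 26 person-hours to go.
Take 15 from Source R at 110 ; need 11 more.
Source 15 at 135: take 11 of its 16 ; requirement met.

11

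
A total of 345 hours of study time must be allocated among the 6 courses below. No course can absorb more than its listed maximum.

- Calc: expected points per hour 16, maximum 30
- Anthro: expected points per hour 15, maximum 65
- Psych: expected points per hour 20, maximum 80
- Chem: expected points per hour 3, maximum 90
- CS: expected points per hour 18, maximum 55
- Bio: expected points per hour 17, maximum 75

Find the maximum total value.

Highest expected points per hour first: Psych 20 > CS 18 > Bio 17 > Calc 16 > Anthro 15 > Chem 3.
Give Psych 80 to hit its cap of 80 → 265 left.
CS: +55 to 55 (cap) → 210 left.
Bio: +75 to 75 (cap) → 135 left.
Calc: +30 to 30 (cap) → 105 left.
Anthro takes 65 to reach its cap of 65 → 40 left.
Only 40 left; Chem takes them to reach 40.
Total = 16×30 + 15×65 + 20×80 + 3×40 + 18×55 + 17×75 = 5440.

5440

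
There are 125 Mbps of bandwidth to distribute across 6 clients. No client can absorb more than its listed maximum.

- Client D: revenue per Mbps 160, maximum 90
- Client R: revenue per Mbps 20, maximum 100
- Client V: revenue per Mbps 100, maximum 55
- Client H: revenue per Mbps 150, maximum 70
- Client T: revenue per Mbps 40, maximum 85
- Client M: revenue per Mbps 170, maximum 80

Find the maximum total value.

Highest revenue per Mbps first: Client M 170 > Client D 160 > Client H 150 > Client V 100 > Client T 40 > Client R 20.
Give Client M 80 to hit its cap of 80 ; 45 left.
Client D: +45 (room for 90) → 45. Pool exhausted.
Total = 160×45 + 170×80 = 20800.

20800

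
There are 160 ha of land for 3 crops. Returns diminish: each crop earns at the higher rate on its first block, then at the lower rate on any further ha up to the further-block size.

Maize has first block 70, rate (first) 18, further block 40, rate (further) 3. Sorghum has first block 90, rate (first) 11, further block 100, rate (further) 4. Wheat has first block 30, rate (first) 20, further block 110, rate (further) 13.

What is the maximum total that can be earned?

Treat each block as its own option and order by rate: Wheat/tier1 20 > Maize/tier1 18 > Wheat/tier2 13 > Sorghum/tier1 11 > Sorghum/tier2 4 > Maize/tier2 3.
Fill Wheat tier1 block (30 at 20) — 130 left.
Maize tier1 at 18: fill all 70 — 60 left.
60 remain; put them into Wheat tier2 at 13.
Total = 20×30 + 18×70 + 13×60 = 2640.

2640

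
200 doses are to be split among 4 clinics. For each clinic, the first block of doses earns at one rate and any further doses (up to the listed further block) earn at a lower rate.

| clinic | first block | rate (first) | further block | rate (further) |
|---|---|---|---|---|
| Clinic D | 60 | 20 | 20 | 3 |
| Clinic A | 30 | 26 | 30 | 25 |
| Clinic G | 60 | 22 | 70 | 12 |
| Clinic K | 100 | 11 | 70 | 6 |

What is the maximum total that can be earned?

4290

Treat each block as its own option and order by rate: Clinic A/tier1 26 > Clinic A/tier2 25 > Clinic G/tier1 22 > Clinic D/tier1 20 > Clinic G/tier2 12 > Clinic K/tier1 11 > Clinic K/tier2 6 > Clinic D/tier2 3.
Clinic A tier1 at 26: fill all 30 — 170 left.
Clinic A/tier2 (25): +30 — 140 left.
Clinic G/tier1 (22): +60 — 80 left.
Fill Clinic D tier1 block (60 at 20) — 20 left.
Clinic G tier2 at 12: only 20 left, fill 20.
Total = 26×30 + 25×30 + 22×60 + 20×60 + 12×20 = 4290.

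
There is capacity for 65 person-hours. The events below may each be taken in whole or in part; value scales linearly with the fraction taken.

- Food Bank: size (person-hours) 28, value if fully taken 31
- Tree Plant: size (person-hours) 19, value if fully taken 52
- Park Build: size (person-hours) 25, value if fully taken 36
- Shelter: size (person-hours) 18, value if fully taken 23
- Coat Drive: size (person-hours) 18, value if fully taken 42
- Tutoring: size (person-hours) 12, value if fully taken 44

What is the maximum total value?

161.04

Best value per unit of size first: Tutoring 44/12≈3.67, Tree Plant 52/19≈2.74, Coat Drive 42/18≈2.33, Park Build 36/25≈1.44, Shelter 23/18≈1.28, Food Bank 31/28≈1.11.
Take all of Tutoring (12 person-hours, value 44) — 53 person-hours left.
Take all of Tree Plant (19 person-hours, value 52) — 34 person-hours left.
Coat Drive: take in full, 18 person-hours for value 42 — 16 left.
16 person-hours left: a 16/25 share of Park Build gives 36×16/25 = 23.04.
Total value = 161.04.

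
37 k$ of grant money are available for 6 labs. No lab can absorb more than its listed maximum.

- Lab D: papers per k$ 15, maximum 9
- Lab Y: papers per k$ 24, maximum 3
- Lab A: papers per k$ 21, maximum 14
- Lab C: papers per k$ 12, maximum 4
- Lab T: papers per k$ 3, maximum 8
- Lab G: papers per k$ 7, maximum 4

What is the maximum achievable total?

586

Highest papers per k$ first: Lab Y 24 > Lab A 21 > Lab D 15 > Lab C 12 > Lab G 7 > Lab T 3.
Lab Y: +3 to 3 (cap) → 34 left.
Lab A: +14 to 14 (cap) → 20 left.
Lab D takes 9 to reach its cap of 9 → 11 left.
Lab C takes 4 to reach its cap of 4 → 7 left.
Give Lab G 4 to hit its cap of 4 → 3 left.
Lab T has room for 8 but only 3 remain, so it gets 3.
Total = 15×9 + 24×3 + 21×14 + 12×4 + 3×3 + 7×4 = 586.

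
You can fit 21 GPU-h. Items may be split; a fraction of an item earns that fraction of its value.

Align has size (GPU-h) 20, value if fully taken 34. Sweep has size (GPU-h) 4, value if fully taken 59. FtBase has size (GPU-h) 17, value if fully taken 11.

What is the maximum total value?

87.9

Sort by value density: Sweep 59/4≈14.8, Align 34/20≈1.7, FtBase 11/17≈0.647.
Take all of Sweep (4 GPU-h, value 59) ; 17 GPU-h left.
Fill the last 17 GPU-h with part of Align: 17/20 of it earns 28.9.
Total value = 87.9.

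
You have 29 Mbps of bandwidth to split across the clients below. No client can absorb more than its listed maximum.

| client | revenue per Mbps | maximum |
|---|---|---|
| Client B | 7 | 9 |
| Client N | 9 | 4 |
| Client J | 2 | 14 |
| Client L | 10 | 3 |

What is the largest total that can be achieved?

155

Rank by revenue per Mbps: Client L 10 > Client N 9 > Client B 7 > Client J 2.
Give Client L 3 to hit its cap of 3 ; 26 left.
Client N takes 4 to reach its cap of 4 ; 22 left.
Client B takes 9 to reach its cap of 9 ; 13 left.
Client J: +13 (room for 14) → 13. Pool exhausted.
Total = 7×9 + 9×4 + 2×13 + 10×3 = 155.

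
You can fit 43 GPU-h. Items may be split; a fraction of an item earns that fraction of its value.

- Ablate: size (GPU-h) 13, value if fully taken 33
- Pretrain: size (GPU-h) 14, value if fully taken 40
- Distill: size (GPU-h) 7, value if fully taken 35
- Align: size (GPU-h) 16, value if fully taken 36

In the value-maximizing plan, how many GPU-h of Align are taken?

9

Sort by value density: Distill 35/7≈5, Pretrain 40/14≈2.86, Ablate 33/13≈2.54, Align 36/16≈2.25.
Distill: take in full, 7 GPU-h for value 35 — 36 left.
Take all of Pretrain (14 GPU-h, value 40) — 22 GPU-h left.
Ablate: take in full, 13 GPU-h for value 33 — 9 left.
Only 9 GPU-h remain; take 9/16 of Align for value 36×9/16 = 20.25.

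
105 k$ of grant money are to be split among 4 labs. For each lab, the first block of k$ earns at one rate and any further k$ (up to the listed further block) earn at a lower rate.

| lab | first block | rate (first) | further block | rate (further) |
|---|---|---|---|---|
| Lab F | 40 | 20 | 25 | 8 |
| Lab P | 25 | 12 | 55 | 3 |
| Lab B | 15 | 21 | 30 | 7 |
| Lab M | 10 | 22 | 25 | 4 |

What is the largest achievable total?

Treat each block as its own option and order by rate: Lab M/T1 22 > Lab B/T1 21 > Lab F/T1 20 > Lab P/T1 12 > Lab F/T2 8 > Lab B/T2 7 > Lab M/T2 4 > Lab P/T2 3.
Fill Lab M T1 block (10 at 22) → 95 left.
Fill Lab B T1 block (15 at 21) → 80 left.
Lab F/T1 (20): +40 → 40 left.
Lab P/T1 (12): +25 → 15 left.
Lab F T2 at 8: only 15 left, fill 15.
Total = 22×10 + 21×15 + 20×40 + 12×25 + 8×15 = 1755.

1755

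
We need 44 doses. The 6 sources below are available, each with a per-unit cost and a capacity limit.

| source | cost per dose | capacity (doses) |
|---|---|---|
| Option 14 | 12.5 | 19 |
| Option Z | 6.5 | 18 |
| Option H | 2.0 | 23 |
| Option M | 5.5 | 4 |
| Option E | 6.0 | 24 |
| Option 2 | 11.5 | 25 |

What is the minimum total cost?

Cheapest first:
Option H at 2.0: take all 23 doses → 21 still needed.
Option M at 5.5: take all 4 doses → 17 still needed.
Option E at 6.0: take 17 of its 24 → requirement met.
Option Z, Option 2, Option 14: unused.
Cost = 23×2.0 + 4×5.5 + 17×6.0 = 170.

170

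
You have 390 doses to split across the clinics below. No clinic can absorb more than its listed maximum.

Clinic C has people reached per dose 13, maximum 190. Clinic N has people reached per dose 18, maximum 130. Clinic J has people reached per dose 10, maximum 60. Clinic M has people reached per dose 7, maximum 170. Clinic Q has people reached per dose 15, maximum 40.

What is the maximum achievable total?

5710

Rank by people reached per dose: Clinic N 18 > Clinic Q 15 > Clinic C 13 > Clinic J 10 > Clinic M 7.
Give Clinic N 130 to hit its cap of 130 — 260 left.
Give Clinic Q 40 to hit its cap of 40 — 220 left.
Clinic C takes 190 to reach its cap of 190 — 30 left.
Only 30 left; Clinic J takes them to reach 30.
Total = 13×190 + 18×130 + 10×30 + 15×40 = 5710.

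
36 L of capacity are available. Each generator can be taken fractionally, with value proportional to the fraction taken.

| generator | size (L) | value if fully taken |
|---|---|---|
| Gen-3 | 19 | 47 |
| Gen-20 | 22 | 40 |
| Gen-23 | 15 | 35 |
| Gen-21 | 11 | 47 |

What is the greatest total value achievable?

Best value per unit of size first: Gen-21 47/11≈4.27, Gen-3 47/19≈2.47, Gen-23 35/15≈2.33, Gen-20 40/22≈1.82.
Gen-21: take in full, 11 L for value 47 ; 25 left.
Take all of Gen-3 (19 L, value 47) ; 6 L left.
6 L left: a 6/15 share of Gen-23 gives 35×6/15 = 14.
Total value = 108.

108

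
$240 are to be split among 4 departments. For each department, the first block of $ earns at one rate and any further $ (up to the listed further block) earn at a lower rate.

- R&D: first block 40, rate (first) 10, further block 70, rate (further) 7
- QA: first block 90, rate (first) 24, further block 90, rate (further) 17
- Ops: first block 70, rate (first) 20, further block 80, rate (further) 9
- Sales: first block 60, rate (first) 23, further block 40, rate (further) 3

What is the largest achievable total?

5280

Order all 8 blocks by rate: QA/first 24 > Sales/first 23 > Ops/first 20 > QA/second 17 > R&D/first 10 > Ops/second 9 > R&D/second 7 > Sales/second 3.
QA first at 24: fill all 90 — 150 left.
Sales/first (23): +60 — 90 left.
Ops/first (20): +70 — 20 left.
QA/second: +20 of 90 at 17; pool empty.
Total = 24×90 + 23×60 + 20×70 + 17×20 = 5280.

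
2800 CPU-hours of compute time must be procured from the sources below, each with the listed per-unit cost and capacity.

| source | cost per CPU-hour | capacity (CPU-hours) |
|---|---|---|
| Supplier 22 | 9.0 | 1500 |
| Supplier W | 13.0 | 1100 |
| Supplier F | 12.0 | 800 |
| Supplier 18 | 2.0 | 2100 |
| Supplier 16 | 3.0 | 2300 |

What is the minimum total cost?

Use sources in increasing cost order.
Supplier 18 at 2.0: take all 2100 CPU-hours ; 700 still needed.
Supplier 16 at 3.0: take 700 of its 2300 ; requirement met.
Supplier 22, Supplier F, Supplier W: unused.
Cost = 2100×2.0 + 700×3.0 = 6300.

6300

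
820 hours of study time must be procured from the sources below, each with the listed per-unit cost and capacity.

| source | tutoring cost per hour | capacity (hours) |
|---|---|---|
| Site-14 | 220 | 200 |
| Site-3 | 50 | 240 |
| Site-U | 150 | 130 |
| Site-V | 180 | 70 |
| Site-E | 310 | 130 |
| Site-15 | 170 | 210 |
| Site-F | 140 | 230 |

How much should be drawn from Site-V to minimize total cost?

10

Use sources in increasing cost order.
Take 240 from Site-3 at 50 — need 580 more.
Site-F at 140: take all 230 hours — 350 still needed.
Site-U (150): use full 130 — 220 hours to go.
Site-15 (170): use full 210 — 10 hours to go.
Site-V (180): take the remaining 10 — done.
Site-14, Site-E: unused.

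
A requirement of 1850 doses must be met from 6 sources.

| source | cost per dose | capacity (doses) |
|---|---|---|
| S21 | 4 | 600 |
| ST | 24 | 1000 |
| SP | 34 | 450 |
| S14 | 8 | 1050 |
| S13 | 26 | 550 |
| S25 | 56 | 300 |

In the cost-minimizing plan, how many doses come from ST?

Fill from the cheapest source first.
S21 (4): use full 600 ; 1250 doses to go.
S14 (8): use full 1050 ; 200 doses to go.
Take 200 from ST at 24 to finish.
S13, SP, S25: unused.

200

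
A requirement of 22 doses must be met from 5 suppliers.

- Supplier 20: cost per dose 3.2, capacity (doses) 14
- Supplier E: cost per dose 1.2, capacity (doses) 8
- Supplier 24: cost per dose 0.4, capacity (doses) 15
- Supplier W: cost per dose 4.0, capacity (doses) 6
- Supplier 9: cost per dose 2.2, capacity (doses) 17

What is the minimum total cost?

14.4

Cheapest first:
Take 15 from Supplier 24 at 0.4 — need 7 more.
Supplier E at 1.2: take 7 of its 8 — requirement met.
Supplier 9, Supplier 20, Supplier W: unused.
Cost = 15×0.4 + 7×1.2 = 14.4.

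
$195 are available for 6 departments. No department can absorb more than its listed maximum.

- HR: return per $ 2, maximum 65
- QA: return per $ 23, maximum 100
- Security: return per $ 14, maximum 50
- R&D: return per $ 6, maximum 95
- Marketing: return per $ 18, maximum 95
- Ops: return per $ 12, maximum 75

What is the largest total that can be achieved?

4010

Rank by return per $: QA 23 > Marketing 18 > Security 14 > Ops 12 > R&D 6 > HR 2.
QA: +100 to 100 (cap) — 95 left.
Give Marketing 95 to hit its cap of 95 — 0 left.
Total = 23×100 + 18×95 = 4010.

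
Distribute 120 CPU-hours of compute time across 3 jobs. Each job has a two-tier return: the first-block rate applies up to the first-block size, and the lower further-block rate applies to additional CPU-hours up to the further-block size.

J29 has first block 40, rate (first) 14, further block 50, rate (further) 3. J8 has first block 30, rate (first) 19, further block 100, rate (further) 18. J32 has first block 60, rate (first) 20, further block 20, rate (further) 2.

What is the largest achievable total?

2310

Rank every tier by rate: J32/T1 20 > J8/T1 19 > J8/T2 18 > J29/T1 14 > J29/T2 3 > J32/T2 2.
J32/T1 (20): +60 — 60 left.
J8/T1 (19): +30 — 30 left.
J8/T2: +30 of 100 at 18; pool empty.
Total = 20×60 + 19×30 + 18×30 = 2310.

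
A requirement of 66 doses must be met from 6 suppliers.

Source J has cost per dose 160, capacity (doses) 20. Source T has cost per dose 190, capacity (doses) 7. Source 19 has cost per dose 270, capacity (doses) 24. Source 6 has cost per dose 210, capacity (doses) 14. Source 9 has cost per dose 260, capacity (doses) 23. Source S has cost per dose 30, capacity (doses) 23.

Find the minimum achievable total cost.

8680

Cheapest first:
Take 23 from Source S at 30 — need 43 more.
Source J (160): use full 20 — 23 doses to go.
Source T (190): use full 7 — 16 doses to go.
Source 6 at 210: take all 14 doses — 2 still needed.
Take 2 from Source 9 at 260 to finish.
Source 19: unused.
Cost = 23×30 + 20×160 + 7×190 + 14×210 + 2×260 = 8680.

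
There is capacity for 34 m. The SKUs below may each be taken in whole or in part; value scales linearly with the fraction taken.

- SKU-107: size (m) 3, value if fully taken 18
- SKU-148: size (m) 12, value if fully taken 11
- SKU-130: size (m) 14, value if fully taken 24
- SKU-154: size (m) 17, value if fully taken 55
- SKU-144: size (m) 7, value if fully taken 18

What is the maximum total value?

Rank by value-to-size ratio: SKU-107 18/3≈6, SKU-154 55/17≈3.24, SKU-144 18/7≈2.57, SKU-130 24/14≈1.71, SKU-148 11/12≈0.917.
SKU-107: take in full, 3 m for value 18 ; 31 left.
Take all of SKU-154 (17 m, value 55) ; 14 m left.
SKU-144: take in full, 7 m for value 18 ; 7 left.
7 m left: a 7/14 share of SKU-130 gives 24×7/14 = 12.
Total value = 103.

103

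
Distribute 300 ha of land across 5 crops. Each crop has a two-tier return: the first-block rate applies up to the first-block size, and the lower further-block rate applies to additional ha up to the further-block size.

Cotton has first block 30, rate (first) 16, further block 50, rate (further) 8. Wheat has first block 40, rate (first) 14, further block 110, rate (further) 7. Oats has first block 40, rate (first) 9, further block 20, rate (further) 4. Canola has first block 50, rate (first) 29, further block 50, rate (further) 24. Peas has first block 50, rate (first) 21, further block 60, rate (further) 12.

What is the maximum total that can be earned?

Treat each block as its own option and order by rate: Canola/T1 29 > Canola/T2 24 > Peas/T1 21 > Cotton/T1 16 > Wheat/T1 14 > Peas/T2 12 > Oats/T1 9 > Cotton/T2 8 > Wheat/T2 7 > Oats/T2 4.
Fill Canola T1 block (50 at 29) ; 250 left.
Canola/T2 (24): +50 ; 200 left.
Fill Peas T1 block (50 at 21) ; 150 left.
Cotton T1 at 16: fill all 30 ; 120 left.
Fill Wheat T1 block (40 at 14) ; 80 left.
Fill Peas T2 block (60 at 12) ; 20 left.
Oats T1 at 9: only 20 left, fill 20.
Total = 29×50 + 24×50 + 21×50 + 16×30 + 14×40 + 12×60 + 9×20 = 5640.

5640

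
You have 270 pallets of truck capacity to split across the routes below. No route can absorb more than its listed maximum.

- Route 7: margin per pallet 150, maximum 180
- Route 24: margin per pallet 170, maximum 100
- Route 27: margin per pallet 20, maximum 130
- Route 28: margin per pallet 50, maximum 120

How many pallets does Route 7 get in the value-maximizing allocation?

Rank by margin per pallet: Route 24 170 > Route 7 150 > Route 28 50 > Route 27 20.
Route 24 takes 100 to reach its cap of 100 — 170 left.
Only 170 left; Route 7 takes them to reach 170.

170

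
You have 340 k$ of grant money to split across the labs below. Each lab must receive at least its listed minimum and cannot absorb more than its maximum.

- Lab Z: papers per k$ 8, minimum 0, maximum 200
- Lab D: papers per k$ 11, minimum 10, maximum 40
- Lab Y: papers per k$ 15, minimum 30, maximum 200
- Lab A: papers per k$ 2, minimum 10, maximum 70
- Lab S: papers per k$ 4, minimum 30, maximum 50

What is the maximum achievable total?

Meeting every minimum uses 0+10+30+10+30 = 80 k$, leaving 260.
Highest papers per k$ first: Lab Y 15 > Lab D 11 > Lab Z 8 > Lab S 4 > Lab A 2.
Lab Y: +170 to 200 (cap) ; 90 left.
Lab D: +30 to 40 (cap) ; 60 left.
Lab Z has room for 200 more but only 60 remain, so it gets 60.
Total = 8×60 + 11×40 + 15×200 + 2×10 + 4×30 = 4060.

4060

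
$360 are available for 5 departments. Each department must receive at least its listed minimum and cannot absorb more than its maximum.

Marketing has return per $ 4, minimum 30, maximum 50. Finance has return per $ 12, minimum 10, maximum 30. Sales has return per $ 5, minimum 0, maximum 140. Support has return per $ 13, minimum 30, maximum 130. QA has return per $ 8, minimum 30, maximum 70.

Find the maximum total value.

3230

Meeting every minimum uses 30+10+0+30+30 = 100 $, leaving 260.
Highest return per $ first: Support 13 > Finance 12 > QA 8 > Sales 5 > Marketing 4.
Give Support 100 more to hit its cap of 130 → 160 left.
Finance: +20 to 30 (cap) → 140 left.
QA: +40 to 70 (cap) → 100 left.
Sales: +100 (room for 140) → 100. Pool exhausted.
Total = 4×30 + 12×30 + 5×100 + 13×130 + 8×70 = 3230.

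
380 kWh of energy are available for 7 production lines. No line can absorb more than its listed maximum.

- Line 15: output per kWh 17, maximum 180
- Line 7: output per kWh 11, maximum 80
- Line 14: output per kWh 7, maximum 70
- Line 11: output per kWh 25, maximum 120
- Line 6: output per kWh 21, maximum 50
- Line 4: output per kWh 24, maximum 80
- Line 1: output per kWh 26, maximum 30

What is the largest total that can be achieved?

Order the production lines by output per kWh: Line 1 26 > Line 11 25 > Line 4 24 > Line 6 21 > Line 15 17 > Line 7 11 > Line 14 7.
Line 1: +30 to 30 (cap) ; 350 left.
Line 11: +120 to 120 (cap) ; 230 left.
Give Line 4 80 to hit its cap of 80 ; 150 left.
Give Line 6 50 to hit its cap of 50 ; 100 left.
Line 15 has room for 180 but only 100 remain, so it gets 100.
Total = 17×100 + 25×120 + 21×50 + 24×80 + 26×30 = 8450.

8450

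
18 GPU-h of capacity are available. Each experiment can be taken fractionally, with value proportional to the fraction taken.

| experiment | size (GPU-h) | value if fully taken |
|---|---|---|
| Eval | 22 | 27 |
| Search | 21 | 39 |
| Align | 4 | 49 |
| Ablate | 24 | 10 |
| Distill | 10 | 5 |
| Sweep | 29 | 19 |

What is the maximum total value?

75

Rank by value-to-size ratio: Align 49/4≈12.2, Search 39/21≈1.86, Eval 27/22≈1.23, Sweep 19/29≈0.655, Distill 5/10≈0.5, Ablate 10/24≈0.417.
All 4 GPU-h of Align fit (value 49) → 14 remain.
Only 14 GPU-h remain; take 14/21 of Search for value 39×14/21 = 26.
Total value = 75.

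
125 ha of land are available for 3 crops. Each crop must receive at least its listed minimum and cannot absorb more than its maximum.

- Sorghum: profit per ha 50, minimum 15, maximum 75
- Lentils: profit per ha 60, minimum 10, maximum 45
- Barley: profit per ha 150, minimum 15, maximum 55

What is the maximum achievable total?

Meeting every minimum uses 15+10+15 = 40 ha, leaving 85.
Rank by profit per ha: Barley 150 > Lentils 60 > Sorghum 50.
Barley: +40 to 55 (cap) ; 45 left.
Lentils takes 35 more to reach its cap of 45 ; 10 left.
Only 10 left; Sorghum takes them to reach 25.
Total = 50×25 + 60×45 + 150×55 = 12200.

12200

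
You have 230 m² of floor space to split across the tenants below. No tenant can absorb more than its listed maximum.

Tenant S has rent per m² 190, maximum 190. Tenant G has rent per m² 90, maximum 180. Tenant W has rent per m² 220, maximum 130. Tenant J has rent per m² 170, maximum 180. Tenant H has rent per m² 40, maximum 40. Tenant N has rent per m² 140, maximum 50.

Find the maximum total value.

47600

Highest rent per m² first: Tenant W 220 > Tenant S 190 > Tenant J 170 > Tenant N 140 > Tenant G 90 > Tenant H 40.
Tenant W: +130 to 130 (cap) → 100 left.
Only 100 left; Tenant S takes them to reach 100.
Total = 190×100 + 220×130 = 47600.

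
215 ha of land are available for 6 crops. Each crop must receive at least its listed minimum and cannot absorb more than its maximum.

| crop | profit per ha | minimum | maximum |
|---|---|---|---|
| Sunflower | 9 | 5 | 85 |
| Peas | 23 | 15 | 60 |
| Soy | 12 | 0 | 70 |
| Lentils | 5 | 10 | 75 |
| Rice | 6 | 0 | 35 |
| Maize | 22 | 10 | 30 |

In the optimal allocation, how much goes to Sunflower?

45

Meeting every minimum uses 5+15+0+10+0+10 = 40 ha, leaving 175.
Rank by profit per ha: Peas 23 > Maize 22 > Soy 12 > Sunflower 9 > Rice 6 > Lentils 5.
Peas takes 45 more to reach its cap of 60 ; 130 left.
Maize: +20 to 30 (cap) ; 110 left.
Soy: +70 to 70 (cap) ; 40 left.
Only 40 left; Sunflower takes them to reach 45.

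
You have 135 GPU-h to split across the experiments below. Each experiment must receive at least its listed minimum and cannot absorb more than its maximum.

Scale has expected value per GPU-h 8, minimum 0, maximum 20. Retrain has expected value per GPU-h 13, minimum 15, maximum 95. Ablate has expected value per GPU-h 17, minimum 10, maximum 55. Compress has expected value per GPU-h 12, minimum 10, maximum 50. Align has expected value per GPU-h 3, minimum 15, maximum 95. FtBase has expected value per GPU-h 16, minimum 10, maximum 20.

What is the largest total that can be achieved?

Meeting every minimum uses 0+15+10+10+15+10 = 60 GPU-h, leaving 75.
Rank by expected value per GPU-h: Ablate 17 > FtBase 16 > Retrain 13 > Compress 12 > Scale 8 > Align 3.
Give Ablate 45 more to hit its cap of 55 → 30 left.
FtBase takes 10 more to reach its cap of 20 → 20 left.
Retrain: +20 (room for 80) → 35. Pool exhausted.
Total = 13×35 + 17×55 + 12×10 + 3×15 + 16×20 = 1875.

1875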